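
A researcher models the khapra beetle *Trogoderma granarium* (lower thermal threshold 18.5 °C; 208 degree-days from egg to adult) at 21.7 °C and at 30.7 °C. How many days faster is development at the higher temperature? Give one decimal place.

At 21.7 °C: 208 / (21.7 − 18.5) = 208 / 3.2 = 65.000 d.
At 30.7 °C: 208 / (30.7 − 18.5) = 208 / 12.2 = 17.049 d.
Difference = |65.000 − 17.049| = 47.951 ≈ 48.0 days.

48.0 days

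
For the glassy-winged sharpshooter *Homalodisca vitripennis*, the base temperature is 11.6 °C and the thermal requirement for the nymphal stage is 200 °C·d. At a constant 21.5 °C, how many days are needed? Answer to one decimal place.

20.2 days

Daily accumulation = 21.5 − 11.6 = 9.9 DD/day.
Duration = 200 / 9.9 = 20.202 ≈ 20.2 days.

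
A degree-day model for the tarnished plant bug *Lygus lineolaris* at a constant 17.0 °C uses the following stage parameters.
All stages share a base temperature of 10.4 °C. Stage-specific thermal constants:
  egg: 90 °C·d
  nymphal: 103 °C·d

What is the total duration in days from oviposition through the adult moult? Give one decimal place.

Daily accumulation at 17.0 °C = 17.0 − 10.4 = 6.6 DD/day.
Total K = 90 + 103 = 193 DD.
Total duration = 193 / 6.6 = 29.242 ≈ 29.2 days.

29.2 days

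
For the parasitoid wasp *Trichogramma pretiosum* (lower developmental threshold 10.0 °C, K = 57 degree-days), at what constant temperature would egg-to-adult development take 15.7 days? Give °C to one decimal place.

Required daily accumulation = 57 / 15.7 = 3.631 DD/day.
T = T_base + 3.631 = 10.0 + 3.631 = 13.631 ≈ 13.6 °C.

13.6 °C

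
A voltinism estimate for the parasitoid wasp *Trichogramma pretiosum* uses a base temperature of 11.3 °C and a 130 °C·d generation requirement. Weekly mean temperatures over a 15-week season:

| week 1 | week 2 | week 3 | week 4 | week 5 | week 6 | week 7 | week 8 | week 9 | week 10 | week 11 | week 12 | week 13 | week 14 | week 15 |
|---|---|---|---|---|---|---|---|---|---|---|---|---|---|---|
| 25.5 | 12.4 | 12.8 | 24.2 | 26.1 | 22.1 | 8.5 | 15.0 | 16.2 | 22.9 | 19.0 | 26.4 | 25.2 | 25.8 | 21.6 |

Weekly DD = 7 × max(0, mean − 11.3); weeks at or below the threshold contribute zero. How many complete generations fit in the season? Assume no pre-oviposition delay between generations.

7 generations

Weekly DD (7 × max(0, T̄ − 11.3)): 99.4, 7.7, 10.5, 90.3, 103.6, 75.6, 0.0, 25.9, 34.3, 81.2, 53.9, 105.7, 97.3, 101.5, 72.1.
Season total = 959.0 DD.
Complete generations = ⌊959.0 / 130⌋ = 7.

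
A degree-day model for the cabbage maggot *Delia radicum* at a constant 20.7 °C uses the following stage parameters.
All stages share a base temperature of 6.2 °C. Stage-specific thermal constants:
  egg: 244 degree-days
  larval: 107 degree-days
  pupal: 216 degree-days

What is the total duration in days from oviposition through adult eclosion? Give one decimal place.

Daily accumulation at 20.7 °C = 20.7 − 6.2 = 14.5 DD/day.
Total K = 244 + 107 + 216 = 567 DD.
Total duration = 567 / 14.5 = 39.103 ≈ 39.1 days.

39.1 days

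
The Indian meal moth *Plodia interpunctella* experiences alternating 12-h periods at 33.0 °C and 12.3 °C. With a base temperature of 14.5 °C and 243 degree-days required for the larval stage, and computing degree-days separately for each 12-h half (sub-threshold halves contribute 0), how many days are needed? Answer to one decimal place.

26.3 days

Day half: max(0, 33.0 − 14.5) × 0.5 = 18.5 × 0.5 = 9.25 DD.
Night half: max(0, 12.3 − 14.5) × 0.5 = 0.0 × 0.5 = 0.00 DD.
Per 24 h: 9.25 DD/day.
Duration = 243 / 9.25 = 26.270 ≈ 26.3 days.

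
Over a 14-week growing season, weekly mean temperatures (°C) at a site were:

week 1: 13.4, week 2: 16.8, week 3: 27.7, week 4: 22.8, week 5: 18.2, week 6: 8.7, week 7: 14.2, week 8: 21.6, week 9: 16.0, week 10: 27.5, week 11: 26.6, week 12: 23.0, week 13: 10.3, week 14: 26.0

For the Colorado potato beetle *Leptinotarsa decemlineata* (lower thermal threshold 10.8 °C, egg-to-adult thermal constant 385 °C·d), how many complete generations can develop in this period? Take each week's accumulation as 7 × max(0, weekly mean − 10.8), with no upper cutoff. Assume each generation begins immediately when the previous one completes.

2 generations

Weekly DD (7 × max(0, T̄ − 10.8)): 18.2, 42.0, 118.3, 84.0, 51.8, 0.0, 23.8, 75.6, 36.4, 116.9, 110.6, 85.4, 0.0, 106.4.
Season total = 869.4 DD.
Complete generations = ⌊869.4 / 385⌋ = 2.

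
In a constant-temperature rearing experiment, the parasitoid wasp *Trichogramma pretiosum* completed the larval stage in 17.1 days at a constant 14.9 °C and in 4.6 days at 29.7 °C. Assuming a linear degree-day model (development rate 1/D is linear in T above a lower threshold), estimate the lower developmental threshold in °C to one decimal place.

Linear rate model ⇒ the product D·(T − T_b) is constant across temperatures.
17.1·(14.9 − T_b) = 4.6·(29.7 − T_b)
T_b = (17.1·14.9 − 4.6·29.7) / (17.1 − 4.6) = 118.17 / 12.5 = 9.454 °C ≈ 9.5 °C.

9.5 °C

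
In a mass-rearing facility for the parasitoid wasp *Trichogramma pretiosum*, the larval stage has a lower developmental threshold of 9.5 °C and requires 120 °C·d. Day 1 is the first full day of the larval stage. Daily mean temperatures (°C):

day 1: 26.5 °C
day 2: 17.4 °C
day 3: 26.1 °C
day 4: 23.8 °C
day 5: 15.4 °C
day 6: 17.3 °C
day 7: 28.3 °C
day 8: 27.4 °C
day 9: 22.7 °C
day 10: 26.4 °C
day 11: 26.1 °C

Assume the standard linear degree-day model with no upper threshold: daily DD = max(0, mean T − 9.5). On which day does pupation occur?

Daily DD above 9.5 °C: 17.0, 7.9, 16.6, 14.3, 5.9, 7.8, 18.8, 17.9, 13.2, 16.9, 16.6.
Cumulative: 17.0, 24.9, 41.5, 55.8, 61.7, 69.5, 88.3, 106.2, 119.4, 136.3, 152.9.
The total first reaches 120 DD on day 10.

day 10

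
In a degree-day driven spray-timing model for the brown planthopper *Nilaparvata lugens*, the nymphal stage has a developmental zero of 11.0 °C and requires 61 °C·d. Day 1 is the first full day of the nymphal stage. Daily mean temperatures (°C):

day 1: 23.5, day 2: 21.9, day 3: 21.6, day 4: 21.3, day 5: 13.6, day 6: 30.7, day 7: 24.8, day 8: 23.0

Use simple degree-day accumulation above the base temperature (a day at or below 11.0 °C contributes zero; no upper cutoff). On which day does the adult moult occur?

Daily DD above 11.0 °C: 12.5, 10.9, 10.6, 10.3, 2.6, 19.7, 13.8, 12.0.
Cumulative: 12.5, 23.4, 34.0, 44.3, 46.9, 66.6, 80.4, 92.4.
The total first reaches 61 DD on day 6.

day 6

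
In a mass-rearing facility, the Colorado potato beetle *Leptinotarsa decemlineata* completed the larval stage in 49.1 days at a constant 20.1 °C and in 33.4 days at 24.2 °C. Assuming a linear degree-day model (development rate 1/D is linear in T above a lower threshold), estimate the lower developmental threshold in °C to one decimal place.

Linear rate model ⇒ the product D·(T − T_b) is constant across temperatures.
49.1·(20.1 − T_b) = 33.4·(24.2 − T_b)
T_b = (49.1·20.1 − 33.4·24.2) / (49.1 − 33.4) = 178.63 / 15.7 = 11.378 °C ≈ 11.4 °C.

11.4 °C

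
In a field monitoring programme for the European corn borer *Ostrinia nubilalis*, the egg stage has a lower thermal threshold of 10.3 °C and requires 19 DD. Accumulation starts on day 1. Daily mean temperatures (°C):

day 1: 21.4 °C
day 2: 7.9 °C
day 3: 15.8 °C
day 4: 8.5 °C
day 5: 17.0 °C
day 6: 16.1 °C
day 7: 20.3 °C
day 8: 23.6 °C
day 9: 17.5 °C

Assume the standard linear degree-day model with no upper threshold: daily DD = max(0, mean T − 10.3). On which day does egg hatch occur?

day 5

Daily DD above 10.3 °C: 11.1, 0.0, 5.5, 0.0, 6.7, 5.8, 10.0, 13.3, 7.2.
Cumulative: 11.1, 11.1, 16.6, 16.6, 23.3, 29.1, 39.1, 52.4, 59.6.
The total first reaches 19 DD on day 5.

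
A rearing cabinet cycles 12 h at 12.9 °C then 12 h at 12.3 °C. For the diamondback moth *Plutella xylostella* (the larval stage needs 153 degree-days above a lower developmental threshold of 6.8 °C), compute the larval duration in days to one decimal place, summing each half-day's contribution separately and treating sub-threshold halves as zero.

Day half: max(0, 12.9 − 6.8) × 0.5 = 6.1 × 0.5 = 3.05 DD.
Night half: max(0, 12.3 − 6.8) × 0.5 = 5.5 × 0.5 = 2.75 DD.
Per 24 h: 5.80 DD/day.
Duration = 153 / 5.80 = 26.379 ≈ 26.4 days.

26.4 days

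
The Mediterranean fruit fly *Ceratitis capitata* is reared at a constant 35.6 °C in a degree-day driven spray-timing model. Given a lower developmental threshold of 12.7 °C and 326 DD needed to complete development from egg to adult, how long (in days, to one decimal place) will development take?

Daily accumulation = 35.6 − 12.7 = 22.9 DD/day.
Duration = 326 / 22.9 = 14.236 ≈ 14.2 days.

14.2 days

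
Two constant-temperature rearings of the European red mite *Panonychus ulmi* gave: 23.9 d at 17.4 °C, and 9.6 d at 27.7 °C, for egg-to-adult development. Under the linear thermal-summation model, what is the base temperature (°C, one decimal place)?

Equal thermal constants: D₁(T₁ − T_b) = D₂(T₂ − T_b).
23.9·(17.4 − T_b) = 9.6·(27.7 − T_b)
T_b = (23.9·17.4 − 9.6·27.7) / (23.9 − 9.6) = 149.94 / 14.3 = 10.485 °C ≈ 10.5 °C.

10.5 °C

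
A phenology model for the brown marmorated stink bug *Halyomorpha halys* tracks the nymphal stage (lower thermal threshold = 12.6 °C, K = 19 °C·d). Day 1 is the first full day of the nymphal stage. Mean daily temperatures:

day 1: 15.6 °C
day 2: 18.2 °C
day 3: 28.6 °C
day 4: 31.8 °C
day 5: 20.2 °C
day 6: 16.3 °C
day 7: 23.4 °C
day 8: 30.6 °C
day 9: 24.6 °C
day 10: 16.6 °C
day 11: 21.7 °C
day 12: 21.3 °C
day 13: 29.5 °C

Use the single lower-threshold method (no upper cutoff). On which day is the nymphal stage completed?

Daily DD above 12.6 °C: 3.0, 5.6, 16.0, 19.2, 7.6, 3.7, 10.8, 18.0, 12.0, 4.0, 9.1, 8.7, 16.9.
Cumulative: 3.0, 8.6, 24.6, 43.8, 51.4, 55.1, 65.9, 83.9, 95.9, 99.9, 109.0, 117.7, 134.6.
The total first reaches 19 DD on day 3.

day 3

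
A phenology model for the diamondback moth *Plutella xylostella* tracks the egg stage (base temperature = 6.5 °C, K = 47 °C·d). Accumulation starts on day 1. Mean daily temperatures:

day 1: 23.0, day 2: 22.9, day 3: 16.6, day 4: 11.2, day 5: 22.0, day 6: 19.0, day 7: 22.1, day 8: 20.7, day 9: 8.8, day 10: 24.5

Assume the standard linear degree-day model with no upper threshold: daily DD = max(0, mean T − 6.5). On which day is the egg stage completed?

Daily DD above 6.5 °C: 16.5, 16.4, 10.1, 4.7, 15.5, 12.5, 15.6, 14.2, 2.3, 18.0.
Cumulative: 16.5, 32.9, 43.0, 47.7, 63.2, 75.7, 91.3, 105.5, 107.8, 125.8.
The total first reaches 47 DD on day 4.

day 4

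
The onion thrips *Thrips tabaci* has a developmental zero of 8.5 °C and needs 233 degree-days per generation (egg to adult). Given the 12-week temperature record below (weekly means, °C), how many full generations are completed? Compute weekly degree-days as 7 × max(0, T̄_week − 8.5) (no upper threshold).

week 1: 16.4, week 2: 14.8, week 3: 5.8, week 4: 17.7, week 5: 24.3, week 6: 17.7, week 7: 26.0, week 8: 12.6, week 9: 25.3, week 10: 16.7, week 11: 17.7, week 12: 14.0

3 generations

Weekly DD (7 × max(0, T̄ − 8.5)): 55.3, 44.1, 0.0, 64.4, 110.6, 64.4, 122.5, 28.7, 117.6, 57.4, 64.4, 38.5.
Season total = 767.9 DD.
Complete generations = ⌊767.9 / 233⌋ = 3.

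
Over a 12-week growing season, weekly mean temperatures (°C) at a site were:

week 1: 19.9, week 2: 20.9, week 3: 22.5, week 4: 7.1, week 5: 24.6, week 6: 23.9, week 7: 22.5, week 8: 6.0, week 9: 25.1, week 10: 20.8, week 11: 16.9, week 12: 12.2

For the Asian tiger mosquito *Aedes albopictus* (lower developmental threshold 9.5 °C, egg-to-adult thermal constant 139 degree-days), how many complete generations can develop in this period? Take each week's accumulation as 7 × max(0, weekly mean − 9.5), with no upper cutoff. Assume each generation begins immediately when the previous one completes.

Weekly DD (7 × max(0, T̄ − 9.5)): 72.8, 79.8, 91.0, 0.0, 105.7, 100.8, 91.0, 0.0, 109.2, 79.1, 51.8, 18.9.
Season total = 800.1 DD.
Complete generations = ⌊800.1 / 139⌋ = 5.

5 generations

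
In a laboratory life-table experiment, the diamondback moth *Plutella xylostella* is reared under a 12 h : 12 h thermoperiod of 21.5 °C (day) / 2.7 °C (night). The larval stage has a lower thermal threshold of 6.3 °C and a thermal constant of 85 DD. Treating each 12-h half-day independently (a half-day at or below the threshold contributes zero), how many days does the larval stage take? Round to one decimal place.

11.2 days

Day half: max(0, 21.5 − 6.3) × 0.5 = 15.2 × 0.5 = 7.60 DD.
Night half: max(0, 2.7 − 6.3) × 0.5 = 0.0 × 0.5 = 0.00 DD.
Per 24 h: 7.60 DD/day.
Duration = 85 / 7.60 = 11.184 ≈ 11.2 days.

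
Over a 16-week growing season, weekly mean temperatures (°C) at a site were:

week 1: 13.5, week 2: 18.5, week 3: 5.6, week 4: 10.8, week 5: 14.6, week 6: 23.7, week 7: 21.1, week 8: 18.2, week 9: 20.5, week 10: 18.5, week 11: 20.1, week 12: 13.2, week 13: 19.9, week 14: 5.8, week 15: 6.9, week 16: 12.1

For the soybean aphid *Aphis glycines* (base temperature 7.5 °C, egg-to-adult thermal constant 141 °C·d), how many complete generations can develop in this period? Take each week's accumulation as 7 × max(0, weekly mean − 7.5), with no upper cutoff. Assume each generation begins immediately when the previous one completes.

Weekly DD (7 × max(0, T̄ − 7.5)): 42.0, 77.0, 0.0, 23.1, 49.7, 113.4, 95.2, 74.9, 91.0, 77.0, 88.2, 39.9, 86.8, 0.0, 0.0, 32.2.
Season total = 890.4 DD.
Complete generations = ⌊890.4 / 141⌋ = 6.

6 generations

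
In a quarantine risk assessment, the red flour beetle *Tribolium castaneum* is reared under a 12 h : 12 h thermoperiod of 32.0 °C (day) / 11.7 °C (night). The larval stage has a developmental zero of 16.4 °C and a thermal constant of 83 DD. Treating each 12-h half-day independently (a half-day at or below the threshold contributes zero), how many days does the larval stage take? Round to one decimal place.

10.6 days

Day half: max(0, 32.0 − 16.4) × 0.5 = 15.6 × 0.5 = 7.80 DD.
Night half: max(0, 11.7 − 16.4) × 0.5 = 0.0 × 0.5 = 0.00 DD.
Per 24 h: 7.80 DD/day.
Duration = 83 / 7.80 = 10.641 ≈ 10.6 days.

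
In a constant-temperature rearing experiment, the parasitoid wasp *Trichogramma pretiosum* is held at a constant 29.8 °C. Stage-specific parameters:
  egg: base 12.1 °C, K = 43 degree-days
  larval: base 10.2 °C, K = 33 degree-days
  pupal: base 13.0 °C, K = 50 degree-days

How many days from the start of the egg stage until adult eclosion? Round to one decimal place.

7.1 days

egg: 43 / (29.8 − 12.1) = 43 / 17.7 = 2.429 d.
larval: 33 / (29.8 − 10.2) = 33 / 19.6 = 1.684 d.
pupal: 50 / (29.8 − 13.0) = 50 / 16.8 = 2.976 d.
Sum = 7.089 ≈ 7.1 days.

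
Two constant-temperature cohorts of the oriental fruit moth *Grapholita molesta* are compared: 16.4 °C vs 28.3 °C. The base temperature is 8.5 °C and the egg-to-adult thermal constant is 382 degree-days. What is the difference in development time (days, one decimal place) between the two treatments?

29.1 days

At 16.4 °C: 382 / (16.4 − 8.5) = 382 / 7.9 = 48.354 d.
At 28.3 °C: 382 / (28.3 − 8.5) = 382 / 19.8 = 19.293 d.
Difference = |48.354 − 19.293| = 29.062 ≈ 29.1 days.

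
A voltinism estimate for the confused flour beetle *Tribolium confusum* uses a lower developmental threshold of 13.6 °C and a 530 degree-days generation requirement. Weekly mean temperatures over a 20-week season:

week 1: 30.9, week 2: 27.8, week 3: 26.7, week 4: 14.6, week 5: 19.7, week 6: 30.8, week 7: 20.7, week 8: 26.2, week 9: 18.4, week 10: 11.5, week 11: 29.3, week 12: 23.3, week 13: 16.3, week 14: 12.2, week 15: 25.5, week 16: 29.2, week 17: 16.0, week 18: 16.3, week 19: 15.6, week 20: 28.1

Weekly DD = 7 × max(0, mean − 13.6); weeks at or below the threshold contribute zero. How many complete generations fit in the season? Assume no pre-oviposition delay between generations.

2 generations

Weekly DD (7 × max(0, T̄ − 13.6)): 121.1, 99.4, 91.7, 7.0, 42.7, 120.4, 49.7, 88.2, 33.6, 0.0, 109.9, 67.9, 18.9, 0.0, 83.3, 109.2, 16.8, 18.9, 14.0, 101.5.
Season total = 1194.2 DD.
Complete generations = ⌊1194.2 / 530⌋ = 2.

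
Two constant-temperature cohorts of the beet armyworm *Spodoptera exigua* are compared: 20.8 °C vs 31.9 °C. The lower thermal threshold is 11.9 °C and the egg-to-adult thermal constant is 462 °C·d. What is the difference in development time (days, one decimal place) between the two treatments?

28.8 days

At 20.8 °C: 462 / (20.8 − 11.9) = 462 / 8.9 = 51.910 d.
At 31.9 °C: 462 / (31.9 − 11.9) = 462 / 20.0 = 23.100 d.
Difference = |51.910 − 23.100| = 28.810 ≈ 28.8 days.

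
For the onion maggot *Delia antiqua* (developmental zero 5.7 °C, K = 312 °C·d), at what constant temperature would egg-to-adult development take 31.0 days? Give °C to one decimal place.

Required daily accumulation = 312 / 31.0 = 10.065 DD/day.
T = T_base + 10.065 = 5.7 + 10.065 = 15.765 ≈ 15.8 °C.

15.8 °C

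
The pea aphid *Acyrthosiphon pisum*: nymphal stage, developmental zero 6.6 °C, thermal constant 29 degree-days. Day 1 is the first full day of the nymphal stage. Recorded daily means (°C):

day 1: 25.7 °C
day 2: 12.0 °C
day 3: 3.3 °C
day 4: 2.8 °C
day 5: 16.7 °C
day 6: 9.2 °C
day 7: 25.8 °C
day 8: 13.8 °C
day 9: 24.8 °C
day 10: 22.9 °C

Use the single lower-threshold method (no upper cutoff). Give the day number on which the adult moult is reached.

day 5

Daily DD above 6.6 °C: 19.1, 5.4, 0.0, 0.0, 10.1, 2.6, 19.2, 7.2, 18.2, 16.3.
Cumulative: 19.1, 24.5, 24.5, 24.5, 34.6, 37.2, 56.4, 63.6, 81.8, 98.1.
The total first reaches 29 DD on day 5.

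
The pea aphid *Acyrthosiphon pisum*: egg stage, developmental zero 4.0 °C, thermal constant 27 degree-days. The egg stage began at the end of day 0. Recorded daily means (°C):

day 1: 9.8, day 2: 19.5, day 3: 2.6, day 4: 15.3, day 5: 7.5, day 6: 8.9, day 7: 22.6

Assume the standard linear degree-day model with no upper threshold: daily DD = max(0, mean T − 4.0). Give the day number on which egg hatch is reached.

Daily DD above 4.0 °C: 5.8, 15.5, 0.0, 11.3, 3.5, 4.9, 18.6.
Cumulative: 5.8, 21.3, 21.3, 32.6, 36.1, 41.0, 59.6.
The total first reaches 27 DD on day 4.

day 4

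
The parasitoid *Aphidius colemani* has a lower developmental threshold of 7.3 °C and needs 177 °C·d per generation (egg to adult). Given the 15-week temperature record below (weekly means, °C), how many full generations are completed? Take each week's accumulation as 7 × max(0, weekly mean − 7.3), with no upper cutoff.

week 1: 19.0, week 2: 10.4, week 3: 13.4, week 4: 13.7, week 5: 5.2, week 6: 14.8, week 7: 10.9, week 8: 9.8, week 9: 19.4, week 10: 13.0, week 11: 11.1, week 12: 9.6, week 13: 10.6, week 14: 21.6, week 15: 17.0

Weekly DD (7 × max(0, T̄ − 7.3)): 81.9, 21.7, 42.7, 44.8, 0.0, 52.5, 25.2, 17.5, 84.7, 39.9, 26.6, 16.1, 23.1, 100.1, 67.9.
Season total = 644.7 DD.
Complete generations = ⌊644.7 / 177⌋ = 3.

3 generations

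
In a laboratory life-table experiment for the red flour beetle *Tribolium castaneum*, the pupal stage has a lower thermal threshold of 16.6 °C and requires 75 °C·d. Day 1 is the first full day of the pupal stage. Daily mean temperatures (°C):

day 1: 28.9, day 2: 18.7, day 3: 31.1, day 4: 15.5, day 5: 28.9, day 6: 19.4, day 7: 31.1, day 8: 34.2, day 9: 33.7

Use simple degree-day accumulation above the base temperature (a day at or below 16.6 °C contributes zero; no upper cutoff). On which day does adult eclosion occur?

Daily DD above 16.6 °C: 12.3, 2.1, 14.5, 0.0, 12.3, 2.8, 14.5, 17.6, 17.1.
Cumulative: 12.3, 14.4, 28.9, 28.9, 41.2, 44.0, 58.5, 76.1, 93.2.
The total first reaches 75 DD on day 8.

day 8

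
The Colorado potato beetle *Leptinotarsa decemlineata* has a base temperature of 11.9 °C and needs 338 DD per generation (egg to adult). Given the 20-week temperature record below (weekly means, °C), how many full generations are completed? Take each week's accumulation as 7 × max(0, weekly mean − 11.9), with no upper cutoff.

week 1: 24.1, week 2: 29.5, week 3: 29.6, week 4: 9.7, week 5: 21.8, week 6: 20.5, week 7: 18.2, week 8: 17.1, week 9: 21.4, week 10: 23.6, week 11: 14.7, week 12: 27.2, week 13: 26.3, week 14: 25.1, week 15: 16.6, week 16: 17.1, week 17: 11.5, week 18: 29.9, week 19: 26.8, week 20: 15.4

3 generations

Weekly DD (7 × max(0, T̄ − 11.9)): 85.4, 123.2, 123.9, 0.0, 69.3, 60.2, 44.1, 36.4, 66.5, 81.9, 19.6, 107.1, 100.8, 92.4, 32.9, 36.4, 0.0, 126.0, 104.3, 24.5.
Season total = 1334.9 DD.
Complete generations = ⌊1334.9 / 338⌋ = 3.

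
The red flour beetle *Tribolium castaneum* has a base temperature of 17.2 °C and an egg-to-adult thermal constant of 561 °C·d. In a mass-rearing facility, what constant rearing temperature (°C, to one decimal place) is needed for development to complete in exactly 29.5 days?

36.2 °C

Required daily accumulation = 561 / 29.5 = 19.017 DD/day.
T = T_base + 19.017 = 17.2 + 19.017 = 36.217 ≈ 36.2 °C.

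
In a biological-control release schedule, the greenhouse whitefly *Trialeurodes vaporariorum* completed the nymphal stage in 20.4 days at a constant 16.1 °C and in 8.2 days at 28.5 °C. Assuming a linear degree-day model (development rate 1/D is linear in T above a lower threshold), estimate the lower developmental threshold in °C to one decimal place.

7.8 °C

Under the model K = D·(T − T_b), so D₁·(T₁ − T_b) = D₂·(T₂ − T_b).
20.4·(16.1 − T_b) = 8.2·(28.5 − T_b)
T_b = (20.4·16.1 − 8.2·28.5) / (20.4 − 8.2) = 94.74 / 12.2 = 7.766 °C ≈ 7.8 °C.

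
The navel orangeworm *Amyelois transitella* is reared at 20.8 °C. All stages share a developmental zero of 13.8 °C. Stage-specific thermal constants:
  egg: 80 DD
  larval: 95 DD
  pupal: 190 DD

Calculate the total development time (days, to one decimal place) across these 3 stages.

52.1 days

Daily accumulation at 20.8 °C = 20.8 − 13.8 = 7.0 DD/day.
Total K = 80 + 95 + 190 = 365 DD.
Total duration = 365 / 7.0 = 52.143 ≈ 52.1 days.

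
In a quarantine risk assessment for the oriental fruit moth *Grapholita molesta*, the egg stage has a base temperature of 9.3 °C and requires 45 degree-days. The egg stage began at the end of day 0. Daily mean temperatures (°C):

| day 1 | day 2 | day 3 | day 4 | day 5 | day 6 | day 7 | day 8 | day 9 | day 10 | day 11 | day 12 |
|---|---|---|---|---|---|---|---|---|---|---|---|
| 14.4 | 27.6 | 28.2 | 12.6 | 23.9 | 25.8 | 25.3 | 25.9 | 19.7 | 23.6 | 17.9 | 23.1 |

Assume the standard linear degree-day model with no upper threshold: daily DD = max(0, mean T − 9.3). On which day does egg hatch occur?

day 4

Daily DD above 9.3 °C: 5.1, 18.3, 18.9, 3.3, 14.6, 16.5, 16.0, 16.6, 10.4, 14.3, 8.6, 13.8.
Cumulative: 5.1, 23.4, 42.3, 45.6, 60.2, 76.7, 92.7, 109.3, 119.7, 134.0, 142.6, 156.4.
The total first reaches 45 DD on day 4.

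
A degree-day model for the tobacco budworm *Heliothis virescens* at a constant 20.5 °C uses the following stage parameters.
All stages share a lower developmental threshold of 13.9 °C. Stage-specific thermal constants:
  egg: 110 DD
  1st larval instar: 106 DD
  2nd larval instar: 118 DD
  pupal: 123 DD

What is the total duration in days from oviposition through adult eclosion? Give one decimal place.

69.2 days

Daily accumulation at 20.5 °C = 20.5 − 13.9 = 6.6 DD/day.
Total K = 110 + 106 + 118 + 123 = 457 DD.
Total duration = 457 / 6.6 = 69.242 ≈ 69.2 days.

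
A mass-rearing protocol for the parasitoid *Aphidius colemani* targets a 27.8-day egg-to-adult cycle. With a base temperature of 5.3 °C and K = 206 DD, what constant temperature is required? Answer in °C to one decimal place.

12.7 °C

Required daily accumulation = 206 / 27.8 = 7.410 DD/day.
T = T_base + 7.410 = 5.3 + 7.410 = 12.710 ≈ 12.7 °C.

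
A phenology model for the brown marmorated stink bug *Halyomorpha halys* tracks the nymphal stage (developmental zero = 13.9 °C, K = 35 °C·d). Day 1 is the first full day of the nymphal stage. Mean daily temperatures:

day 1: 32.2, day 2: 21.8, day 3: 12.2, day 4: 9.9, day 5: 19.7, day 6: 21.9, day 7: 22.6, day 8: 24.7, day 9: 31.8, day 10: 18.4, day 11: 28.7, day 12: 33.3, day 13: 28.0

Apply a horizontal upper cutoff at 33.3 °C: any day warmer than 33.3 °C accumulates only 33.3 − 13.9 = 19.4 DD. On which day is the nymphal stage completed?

day 6

Daily DD above 13.9 °C (capped at 19.4): 18.3, 7.9, 0.0, 0.0, 5.8, 8.0, 8.7, 10.8, 17.9, 4.5, 14.8, 19.4, 14.1.
Cumulative: 18.3, 26.2, 26.2, 26.2, 32.0, 40.0, 48.7, 59.5, 77.4, 81.9, 96.7, 116.1, 130.2.
The total first reaches 35 DD on day 6.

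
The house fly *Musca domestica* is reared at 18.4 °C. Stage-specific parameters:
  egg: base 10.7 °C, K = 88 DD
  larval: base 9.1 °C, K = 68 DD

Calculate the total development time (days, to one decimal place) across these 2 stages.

egg: 88 / (18.4 − 10.7) = 88 / 7.7 = 11.429 d.
larval: 68 / (18.4 − 9.1) = 68 / 9.3 = 7.312 d.
Sum = 18.740 ≈ 18.7 days.

18.7 days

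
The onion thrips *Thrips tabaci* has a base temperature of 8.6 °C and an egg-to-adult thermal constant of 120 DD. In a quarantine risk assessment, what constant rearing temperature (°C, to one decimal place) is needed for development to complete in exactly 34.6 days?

Required daily accumulation = 120 / 34.6 = 3.468 DD/day.
T = T_base + 3.468 = 8.6 + 3.468 = 12.068 ≈ 12.1 °C.

12.1 °C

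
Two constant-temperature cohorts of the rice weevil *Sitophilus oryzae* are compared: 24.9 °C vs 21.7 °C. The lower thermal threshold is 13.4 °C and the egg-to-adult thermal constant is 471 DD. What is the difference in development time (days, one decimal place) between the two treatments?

At 24.9 °C: 471 / (24.9 − 13.4) = 471 / 11.5 = 40.957 d.
At 21.7 °C: 471 / (21.7 − 13.4) = 471 / 8.3 = 56.747 d.
Difference = |40.957 − 56.747| = 15.790 ≈ 15.8 days.

15.8 days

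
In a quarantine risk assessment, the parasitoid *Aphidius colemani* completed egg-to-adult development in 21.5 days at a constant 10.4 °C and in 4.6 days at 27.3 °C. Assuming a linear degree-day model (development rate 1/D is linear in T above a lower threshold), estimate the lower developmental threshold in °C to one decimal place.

Equal thermal constants: D₁(T₁ − T_b) = D₂(T₂ − T_b).
21.5·(10.4 − T_b) = 4.6·(27.3 − T_b)
T_b = (21.5·10.4 − 4.6·27.3) / (21.5 − 4.6) = 98.02 / 16.9 = 5.800 °C ≈ 5.8 °C.

5.8 °C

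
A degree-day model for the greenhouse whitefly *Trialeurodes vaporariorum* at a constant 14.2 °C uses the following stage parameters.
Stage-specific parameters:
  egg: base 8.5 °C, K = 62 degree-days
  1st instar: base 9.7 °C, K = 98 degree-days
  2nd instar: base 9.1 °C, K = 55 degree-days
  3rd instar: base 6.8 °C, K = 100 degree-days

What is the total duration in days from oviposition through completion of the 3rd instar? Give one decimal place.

egg: 62 / (14.2 − 8.5) = 62 / 5.7 = 10.877 d.
1st instar: 98 / (14.2 − 9.7) = 98 / 4.5 = 21.778 d.
2nd instar: 55 / (14.2 − 9.1) = 55 / 5.1 = 10.784 d.
3rd instar: 100 / (14.2 − 6.8) = 100 / 7.4 = 13.514 d.
Sum = 56.953 ≈ 57.0 days.

57.0 days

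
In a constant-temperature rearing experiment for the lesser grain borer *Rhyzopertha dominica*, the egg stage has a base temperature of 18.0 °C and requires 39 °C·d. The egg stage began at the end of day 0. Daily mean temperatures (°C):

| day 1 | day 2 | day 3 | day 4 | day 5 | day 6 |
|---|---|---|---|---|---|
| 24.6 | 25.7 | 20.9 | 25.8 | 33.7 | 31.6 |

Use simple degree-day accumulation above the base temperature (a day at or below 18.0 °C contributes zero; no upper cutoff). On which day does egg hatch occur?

Daily DD above 18.0 °C: 6.6, 7.7, 2.9, 7.8, 15.7, 13.6.
Cumulative: 6.6, 14.3, 17.2, 25.0, 40.7, 54.3.
The total first reaches 39 DD on day 5.

day 5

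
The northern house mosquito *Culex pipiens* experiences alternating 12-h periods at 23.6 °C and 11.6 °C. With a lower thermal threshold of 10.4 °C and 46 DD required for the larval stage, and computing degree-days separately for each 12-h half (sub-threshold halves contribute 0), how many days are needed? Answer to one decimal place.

Day half: max(0, 23.6 − 10.4) × 0.5 = 13.2 × 0.5 = 6.60 DD.
Night half: max(0, 11.6 − 10.4) × 0.5 = 1.2 × 0.5 = 0.60 DD.
Per 24 h: 7.20 DD/day.
Duration = 46 / 7.20 = 6.389 ≈ 6.4 days.

6.4 days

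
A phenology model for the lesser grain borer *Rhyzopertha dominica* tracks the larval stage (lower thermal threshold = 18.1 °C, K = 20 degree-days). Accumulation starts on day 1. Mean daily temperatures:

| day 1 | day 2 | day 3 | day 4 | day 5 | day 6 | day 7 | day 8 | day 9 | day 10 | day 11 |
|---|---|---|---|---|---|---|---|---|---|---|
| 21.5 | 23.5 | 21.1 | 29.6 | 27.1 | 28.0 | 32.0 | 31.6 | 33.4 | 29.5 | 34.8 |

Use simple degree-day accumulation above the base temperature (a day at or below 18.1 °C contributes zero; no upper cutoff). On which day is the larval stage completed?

Daily DD above 18.1 °C: 3.4, 5.4, 3.0, 11.5, 9.0, 9.9, 13.9, 13.5, 15.3, 11.4, 16.7.
Cumulative: 3.4, 8.8, 11.8, 23.3, 32.3, 42.2, 56.1, 69.6, 84.9, 96.3, 113.0.
The total first reaches 20 DD on day 4.

day 4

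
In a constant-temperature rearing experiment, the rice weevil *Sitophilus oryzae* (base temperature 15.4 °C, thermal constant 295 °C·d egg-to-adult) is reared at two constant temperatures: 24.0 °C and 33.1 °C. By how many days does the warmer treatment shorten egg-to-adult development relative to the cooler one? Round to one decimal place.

17.6 days

At 24.0 °C: 295 / (24.0 − 15.4) = 295 / 8.6 = 34.302 d.
At 33.1 °C: 295 / (33.1 − 15.4) = 295 / 17.7 = 16.667 d.
Difference = |34.302 − 16.667| = 17.636 ≈ 17.6 days.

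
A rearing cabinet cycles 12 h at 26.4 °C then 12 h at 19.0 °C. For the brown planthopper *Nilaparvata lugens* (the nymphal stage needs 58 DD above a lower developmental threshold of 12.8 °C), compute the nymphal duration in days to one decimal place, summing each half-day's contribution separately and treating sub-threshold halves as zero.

Day half: max(0, 26.4 − 12.8) × 0.5 = 13.6 × 0.5 = 6.80 DD.
Night half: max(0, 19.0 − 12.8) × 0.5 = 6.2 × 0.5 = 3.10 DD.
Per 24 h: 9.90 DD/day.
Duration = 58 / 9.90 = 5.859 ≈ 5.9 days.

5.9 days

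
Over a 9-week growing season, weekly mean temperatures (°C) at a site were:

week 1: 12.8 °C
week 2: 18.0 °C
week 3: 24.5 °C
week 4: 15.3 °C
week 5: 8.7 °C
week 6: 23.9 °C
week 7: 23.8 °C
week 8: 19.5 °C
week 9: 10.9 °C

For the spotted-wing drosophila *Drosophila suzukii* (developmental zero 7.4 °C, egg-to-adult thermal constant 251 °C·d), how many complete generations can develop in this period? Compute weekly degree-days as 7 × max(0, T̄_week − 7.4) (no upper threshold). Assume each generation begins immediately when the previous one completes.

Weekly DD (7 × max(0, T̄ − 7.4)): 37.8, 74.2, 119.7, 55.3, 9.1, 115.5, 114.8, 84.7, 24.5.
Season total = 635.6 DD.
Complete generations = ⌊635.6 / 251⌋ = 2.

2 generations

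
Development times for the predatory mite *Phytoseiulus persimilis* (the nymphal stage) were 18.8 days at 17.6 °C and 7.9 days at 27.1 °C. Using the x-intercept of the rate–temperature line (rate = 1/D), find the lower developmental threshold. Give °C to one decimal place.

Under the model K = D·(T − T_b), so D₁·(T₁ − T_b) = D₂·(T₂ − T_b).
18.8·(17.6 − T_b) = 7.9·(27.1 − T_b)
T_b = (18.8·17.6 − 7.9·27.1) / (18.8 − 7.9) = 116.79 / 10.9 = 10.715 °C ≈ 10.7 °C.

10.7 °C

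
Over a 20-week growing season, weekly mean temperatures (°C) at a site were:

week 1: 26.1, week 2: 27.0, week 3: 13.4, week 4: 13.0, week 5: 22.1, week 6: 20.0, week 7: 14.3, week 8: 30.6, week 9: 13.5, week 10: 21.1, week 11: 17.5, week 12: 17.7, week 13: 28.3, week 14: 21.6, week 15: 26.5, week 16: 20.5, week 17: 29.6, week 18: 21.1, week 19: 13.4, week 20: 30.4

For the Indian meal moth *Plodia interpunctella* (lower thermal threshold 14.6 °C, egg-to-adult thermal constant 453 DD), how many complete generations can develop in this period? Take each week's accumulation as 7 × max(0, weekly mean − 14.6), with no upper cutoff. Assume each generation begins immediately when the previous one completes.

Weekly DD (7 × max(0, T̄ − 14.6)): 80.5, 86.8, 0.0, 0.0, 52.5, 37.8, 0.0, 112.0, 0.0, 45.5, 20.3, 21.7, 95.9, 49.0, 83.3, 41.3, 105.0, 45.5, 0.0, 110.6.
Season total = 987.7 DD.
Complete generations = ⌊987.7 / 453⌋ = 2.

2 generations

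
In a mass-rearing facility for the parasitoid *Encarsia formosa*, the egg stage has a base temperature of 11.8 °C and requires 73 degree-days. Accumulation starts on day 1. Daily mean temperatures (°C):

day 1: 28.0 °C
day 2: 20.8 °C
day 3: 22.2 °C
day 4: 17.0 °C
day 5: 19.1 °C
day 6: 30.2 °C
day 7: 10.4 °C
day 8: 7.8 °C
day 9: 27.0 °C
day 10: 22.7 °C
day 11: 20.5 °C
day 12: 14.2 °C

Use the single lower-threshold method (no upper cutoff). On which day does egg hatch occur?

day 9

Daily DD above 11.8 °C: 16.2, 9.0, 10.4, 5.2, 7.3, 18.4, 0.0, 0.0, 15.2, 10.9, 8.7, 2.4.
Cumulative: 16.2, 25.2, 35.6, 40.8, 48.1, 66.5, 66.5, 66.5, 81.7, 92.6, 101.3, 103.7.
The total first reaches 73 DD on day 9.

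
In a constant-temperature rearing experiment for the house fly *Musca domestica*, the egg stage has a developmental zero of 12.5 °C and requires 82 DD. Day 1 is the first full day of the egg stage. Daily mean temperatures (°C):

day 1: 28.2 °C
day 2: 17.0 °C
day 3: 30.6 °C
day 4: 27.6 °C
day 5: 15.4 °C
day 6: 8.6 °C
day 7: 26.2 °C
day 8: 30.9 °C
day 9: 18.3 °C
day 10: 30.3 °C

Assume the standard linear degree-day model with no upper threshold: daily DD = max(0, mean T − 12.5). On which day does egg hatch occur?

Daily DD above 12.5 °C: 15.7, 4.5, 18.1, 15.1, 2.9, 0.0, 13.7, 18.4, 5.8, 17.8.
Cumulative: 15.7, 20.2, 38.3, 53.4, 56.3, 56.3, 70.0, 88.4, 94.2, 112.0.
The total first reaches 82 DD on day 8.

day 8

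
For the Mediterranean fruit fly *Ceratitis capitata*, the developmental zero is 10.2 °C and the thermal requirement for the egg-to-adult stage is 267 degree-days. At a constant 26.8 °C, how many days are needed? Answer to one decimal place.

16.1 days

Daily accumulation = 26.8 − 10.2 = 16.6 DD/day.
Duration = 267 / 16.6 = 16.084 ≈ 16.1 days.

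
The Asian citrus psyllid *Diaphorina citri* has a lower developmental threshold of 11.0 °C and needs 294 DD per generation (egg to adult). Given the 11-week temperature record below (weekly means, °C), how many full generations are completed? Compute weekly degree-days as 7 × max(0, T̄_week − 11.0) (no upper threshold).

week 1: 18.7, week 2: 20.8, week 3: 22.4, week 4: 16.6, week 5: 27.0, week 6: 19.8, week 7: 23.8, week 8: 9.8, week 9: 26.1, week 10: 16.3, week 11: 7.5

2 generations

Weekly DD (7 × max(0, T̄ − 11.0)): 53.9, 68.6, 79.8, 39.2, 112.0, 61.6, 89.6, 0.0, 105.7, 37.1, 0.0.
Season total = 647.5 DD.
Complete generations = ⌊647.5 / 294⌋ = 2.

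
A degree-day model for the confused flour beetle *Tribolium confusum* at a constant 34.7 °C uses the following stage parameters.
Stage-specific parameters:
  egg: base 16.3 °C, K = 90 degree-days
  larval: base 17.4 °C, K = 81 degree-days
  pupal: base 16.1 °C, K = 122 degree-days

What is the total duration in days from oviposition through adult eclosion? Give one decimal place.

16.1 days

egg: 90 / (34.7 − 16.3) = 90 / 18.4 = 4.891 d.
larval: 81 / (34.7 − 17.4) = 81 / 17.3 = 4.682 d.
pupal: 122 / (34.7 − 16.1) = 122 / 18.6 = 6.559 d.
Sum = 16.133 ≈ 16.1 days.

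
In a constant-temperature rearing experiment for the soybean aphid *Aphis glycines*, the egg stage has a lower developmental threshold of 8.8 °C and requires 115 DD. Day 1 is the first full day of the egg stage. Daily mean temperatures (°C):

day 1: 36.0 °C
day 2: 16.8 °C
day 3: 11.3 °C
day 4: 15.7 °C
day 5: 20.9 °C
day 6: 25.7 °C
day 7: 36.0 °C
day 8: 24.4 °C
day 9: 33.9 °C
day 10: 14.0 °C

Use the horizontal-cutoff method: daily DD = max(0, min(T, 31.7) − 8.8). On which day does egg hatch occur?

day 9

Daily DD above 8.8 °C (capped at 22.9): 22.9, 8.0, 2.5, 6.9, 12.1, 16.9, 22.9, 15.6, 22.9, 5.2.
Cumulative: 22.9, 30.9, 33.4, 40.3, 52.4, 69.3, 92.2, 107.8, 130.7, 135.9.
The total first reaches 115 DD on day 9.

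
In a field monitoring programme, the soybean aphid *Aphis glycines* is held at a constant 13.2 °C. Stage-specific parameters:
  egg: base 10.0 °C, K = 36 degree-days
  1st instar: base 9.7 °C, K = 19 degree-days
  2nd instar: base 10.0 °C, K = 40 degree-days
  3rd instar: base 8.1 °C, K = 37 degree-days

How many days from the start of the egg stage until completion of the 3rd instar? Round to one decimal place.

egg: 36 / (13.2 − 10.0) = 36 / 3.2 = 11.250 d.
1st instar: 19 / (13.2 − 9.7) = 19 / 3.5 = 5.429 d.
2nd instar: 40 / (13.2 − 10.0) = 40 / 3.2 = 12.500 d.
3rd instar: 37 / (13.2 − 8.1) = 37 / 5.1 = 7.255 d.
Sum = 36.433 ≈ 36.4 days.

36.4 days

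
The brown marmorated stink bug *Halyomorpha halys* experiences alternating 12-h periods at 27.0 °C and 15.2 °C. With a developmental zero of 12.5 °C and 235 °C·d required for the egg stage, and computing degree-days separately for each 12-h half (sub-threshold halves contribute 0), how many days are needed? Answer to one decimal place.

Day half: max(0, 27.0 − 12.5) × 0.5 = 14.5 × 0.5 = 7.25 DD.
Night half: max(0, 15.2 − 12.5) × 0.5 = 2.7 × 0.5 = 1.35 DD.
Per 24 h: 8.60 DD/day.
Duration = 235 / 8.60 = 27.326 ≈ 27.3 days.

27.3 days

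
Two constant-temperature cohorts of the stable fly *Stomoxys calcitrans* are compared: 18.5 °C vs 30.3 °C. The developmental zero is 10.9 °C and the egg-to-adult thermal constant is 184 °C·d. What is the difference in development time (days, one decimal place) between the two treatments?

14.7 days

At 18.5 °C: 184 / (18.5 − 10.9) = 184 / 7.6 = 24.211 d.
At 30.3 °C: 184 / (30.3 − 10.9) = 184 / 19.4 = 9.485 d.
Difference = |24.211 − 9.485| = 14.726 ≈ 14.7 days.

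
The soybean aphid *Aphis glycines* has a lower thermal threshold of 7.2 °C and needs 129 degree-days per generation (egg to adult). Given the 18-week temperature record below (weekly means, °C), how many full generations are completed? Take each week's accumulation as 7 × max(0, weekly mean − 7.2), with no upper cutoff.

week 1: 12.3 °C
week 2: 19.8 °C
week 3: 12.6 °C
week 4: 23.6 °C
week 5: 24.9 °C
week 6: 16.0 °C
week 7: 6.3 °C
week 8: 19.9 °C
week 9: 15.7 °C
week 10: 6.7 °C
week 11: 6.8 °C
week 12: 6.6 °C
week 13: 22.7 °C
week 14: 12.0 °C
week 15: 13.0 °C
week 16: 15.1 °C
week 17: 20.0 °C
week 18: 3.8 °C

7 generations

Weekly DD (7 × max(0, T̄ − 7.2)): 35.7, 88.2, 37.8, 114.8, 123.9, 61.6, 0.0, 88.9, 59.5, 0.0, 0.0, 0.0, 108.5, 33.6, 40.6, 55.3, 89.6, 0.0.
Season total = 938.0 DD.
Complete generations = ⌊938.0 / 129⌋ = 7.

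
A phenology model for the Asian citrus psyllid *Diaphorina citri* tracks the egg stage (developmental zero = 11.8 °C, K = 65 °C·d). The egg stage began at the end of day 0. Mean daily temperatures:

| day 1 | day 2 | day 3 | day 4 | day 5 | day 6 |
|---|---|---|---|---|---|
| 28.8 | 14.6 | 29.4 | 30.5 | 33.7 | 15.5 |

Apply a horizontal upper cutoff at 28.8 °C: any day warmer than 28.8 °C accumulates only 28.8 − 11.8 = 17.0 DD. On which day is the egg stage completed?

day 5

Daily DD above 11.8 °C (capped at 17.0): 17.0, 2.8, 17.0, 17.0, 17.0, 3.7.
Cumulative: 17.0, 19.8, 36.8, 53.8, 70.8, 74.5.
The total first reaches 65 DD on day 5.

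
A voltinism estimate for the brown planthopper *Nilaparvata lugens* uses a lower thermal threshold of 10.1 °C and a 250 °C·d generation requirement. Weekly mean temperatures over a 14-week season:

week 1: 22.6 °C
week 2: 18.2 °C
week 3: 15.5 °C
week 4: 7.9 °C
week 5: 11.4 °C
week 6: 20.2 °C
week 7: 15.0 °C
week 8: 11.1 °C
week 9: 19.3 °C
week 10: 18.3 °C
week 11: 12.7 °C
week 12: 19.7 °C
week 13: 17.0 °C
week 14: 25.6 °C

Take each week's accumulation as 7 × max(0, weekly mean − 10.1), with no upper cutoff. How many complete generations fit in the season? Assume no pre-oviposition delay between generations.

2 generations

Weekly DD (7 × max(0, T̄ − 10.1)): 87.5, 56.7, 37.8, 0.0, 9.1, 70.7, 34.3, 7.0, 64.4, 57.4, 18.2, 67.2, 48.3, 108.5.
Season total = 667.1 DD.
Complete generations = ⌊667.1 / 250⌋ = 2.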